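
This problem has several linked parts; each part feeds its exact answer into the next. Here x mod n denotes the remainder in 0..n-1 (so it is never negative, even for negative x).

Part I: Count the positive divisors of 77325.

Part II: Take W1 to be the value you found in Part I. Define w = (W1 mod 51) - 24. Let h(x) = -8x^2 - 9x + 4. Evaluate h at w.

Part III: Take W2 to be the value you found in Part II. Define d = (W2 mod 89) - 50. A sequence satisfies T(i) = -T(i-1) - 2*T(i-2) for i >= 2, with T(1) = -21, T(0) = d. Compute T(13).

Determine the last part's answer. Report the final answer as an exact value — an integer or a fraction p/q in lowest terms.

Part I: 77325 = 3 * 5^2 * 1031; number of divisors = (1+1) * (2+1) * (1+1) = 12; answer 12
Part II: W1 = 12; w = -12; -8*(-12)^2 - 9*(-12)^1 + 4 = (-1152) + (108) + (4) = -1040; answer -1040
Part III: W2 = -1040; d = -22; T(2) = -1*(-21) - 2*(-22) = 65; iterating: T(2)=65, T(3)=-23, T(4)=-107, T(5)=153, T(6)=61, T(7)=-367, T(8)=245, T(9)=489, T(10)=-979, T(11)=1, T(12)=1957, T(13)=-1959; answer -1959

-1959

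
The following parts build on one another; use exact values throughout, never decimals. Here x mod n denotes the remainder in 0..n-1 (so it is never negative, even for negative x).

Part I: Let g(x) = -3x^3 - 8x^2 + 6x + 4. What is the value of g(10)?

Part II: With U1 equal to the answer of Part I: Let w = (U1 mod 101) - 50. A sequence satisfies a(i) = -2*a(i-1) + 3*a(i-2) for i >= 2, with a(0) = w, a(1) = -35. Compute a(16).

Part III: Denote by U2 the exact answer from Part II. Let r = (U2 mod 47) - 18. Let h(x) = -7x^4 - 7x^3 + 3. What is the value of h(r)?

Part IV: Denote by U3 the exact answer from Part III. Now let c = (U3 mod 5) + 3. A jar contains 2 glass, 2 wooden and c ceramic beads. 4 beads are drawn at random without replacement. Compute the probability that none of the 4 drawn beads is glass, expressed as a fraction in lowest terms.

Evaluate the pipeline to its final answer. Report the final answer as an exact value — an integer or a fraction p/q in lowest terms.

Part I: -3*(10)^3 - 8*(10)^2 + 6*(10)^1 + 4 = (-3000) + (-800) + (60) + (4) = -3736; answer -3736
Part II: U1 = -3736; w = -49; a(2) = -2*(-35) + 3*(-49) = -77; iterating: a(2)=-77, a(3)=49, a(4)=-329, a(5)=805, a(6)=-2597, a(7)=7609, a(8)=-23009, a(9)=68845, a(10)=-206717, a(11)=619969, a(12)=-1860089, a(13)=5580085, a(14)=-16740437, a(15)=50221129, a(16)=-150663569; answer -150663569
Part III: U2 = -150663569; r = -11; -7*(-11)^4 - 7*(-11)^3 + 3 = (-102487) + (9317) + (3) = -93167; answer -93167
Part IV: U3 = -93167; c = 6; total draws C(10,4) = 210; favorable C(8,4) = 70; P = 1/3; answer 1/3

1/3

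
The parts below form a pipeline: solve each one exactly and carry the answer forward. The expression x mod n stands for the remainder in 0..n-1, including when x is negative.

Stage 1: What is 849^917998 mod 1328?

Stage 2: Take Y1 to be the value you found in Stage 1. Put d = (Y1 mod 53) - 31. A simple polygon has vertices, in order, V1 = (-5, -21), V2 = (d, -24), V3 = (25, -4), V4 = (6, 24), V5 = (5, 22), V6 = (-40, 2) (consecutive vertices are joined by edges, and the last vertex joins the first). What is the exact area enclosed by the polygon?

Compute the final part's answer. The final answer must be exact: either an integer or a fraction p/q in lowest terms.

Stage 1: squarings mod 1328: 849^1=849, 849^2=1025, 849^4=177, 849^8=785, 849^16=33, 849^32=1089, 849^64=17, 849^128=289, 849^256=1185, 849^512=529, 849^1024=961, 849^2048=561, 849^4096=1313, 849^8192=225, 849^16384=161, 849^32768=689, 849^65536=625, 849^131072=193, 849^262144=65, 849^524288=241; 849^917998 = 849^2 * 849^4 * 849^8 * 849^32 * 849^64 * 849^128 * 849^256 * 849^131072 * 849^262144 * 849^524288 = 785 (mod 1328); answer 785
Stage 2: Y1 = 785; d = 12; cross terms: (-5*-24 - 12*-21)=372, (12*-4 - 25*-24)=552, (25*24 - 6*-4)=624, (6*22 - 5*24)=12, (5*2 - -40*22)=890, (-40*-21 - -5*2)=850; twice the area = |3300| = 3300; area = 1650; answer 1650

1650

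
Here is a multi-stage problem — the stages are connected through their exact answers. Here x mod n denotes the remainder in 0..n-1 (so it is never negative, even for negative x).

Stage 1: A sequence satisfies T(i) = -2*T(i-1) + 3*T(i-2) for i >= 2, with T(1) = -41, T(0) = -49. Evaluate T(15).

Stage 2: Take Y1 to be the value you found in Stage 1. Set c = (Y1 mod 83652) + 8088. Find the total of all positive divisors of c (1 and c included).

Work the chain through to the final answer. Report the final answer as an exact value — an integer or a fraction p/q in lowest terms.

Stage 1: T(2) = -2*(-41) + 3*(-49) = -65; iterating: T(2)=-65, T(3)=7, T(4)=-209, T(5)=439, T(6)=-1505, T(7)=4327, T(8)=-13169, T(9)=39319, T(10)=-118145, T(11)=354247, T(12)=-1062929, T(13)=3188599, T(14)=-9565985, T(15)=28697767; answer 28697767
Stage 2: Y1 = 28697767; c = 13219; 13219 is prime, so its only divisors are 1 and 13219; sigma = 1 + 13219 = 13220; answer 13220

13220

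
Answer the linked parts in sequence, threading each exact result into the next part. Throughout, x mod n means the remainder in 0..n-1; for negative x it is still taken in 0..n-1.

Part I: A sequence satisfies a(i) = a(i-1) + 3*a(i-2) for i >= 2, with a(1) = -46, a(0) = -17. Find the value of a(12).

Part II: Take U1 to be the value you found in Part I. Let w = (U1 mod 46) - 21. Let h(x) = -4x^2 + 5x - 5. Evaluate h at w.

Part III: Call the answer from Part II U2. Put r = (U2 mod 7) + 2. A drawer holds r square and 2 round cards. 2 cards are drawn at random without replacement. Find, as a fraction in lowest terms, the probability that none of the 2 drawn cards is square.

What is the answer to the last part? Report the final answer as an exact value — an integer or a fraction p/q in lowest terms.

Part I: a(2) = 1*(-46) + 3*(-17) = -97; iterating: a(2)=-97, a(3)=-235, a(4)=-526, a(5)=-1231, a(6)=-2809, a(7)=-6502, a(8)=-14929, a(9)=-34435, a(10)=-79222, a(11)=-182527, a(12)=-420193; answer -420193
Part II: U1 = -420193; w = -4; -4*(-4)^2 + 5*(-4)^1 - 5 = (-64) + (-20) + (-5) = -89; answer -89
Part III: U2 = -89; r = 4; total draws C(6,2) = 15; favorable C(2,2) = 1; P = 1/15; answer 1/15

1/15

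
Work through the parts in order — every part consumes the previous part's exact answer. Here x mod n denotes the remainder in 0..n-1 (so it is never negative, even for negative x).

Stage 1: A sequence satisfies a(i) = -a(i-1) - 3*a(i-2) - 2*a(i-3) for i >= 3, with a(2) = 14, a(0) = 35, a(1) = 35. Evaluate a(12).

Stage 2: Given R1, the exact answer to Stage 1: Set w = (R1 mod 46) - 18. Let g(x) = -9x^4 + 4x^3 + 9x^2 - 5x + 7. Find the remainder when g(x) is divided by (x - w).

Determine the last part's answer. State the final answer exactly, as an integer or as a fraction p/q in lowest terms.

Stage 1: a(3) = -1*(14) - 3*(35) - 2*(35) = -189; iterating: a(3)=-189, a(4)=77, a(5)=462, a(6)=-315, a(7)=-1225, a(8)=1246, a(9)=3059, a(10)=-4347, a(11)=-7322, a(12)=14245; answer 14245
Stage 2: R1 = 14245; w = 13; remainder = value at the root: -9*(13)^4 + 4*(13)^3 + 9*(13)^2 - 5*(13)^1 + 7 = (-257049) + (8788) + (1521) + (-65) + (7) = -246798; answer -246798

-246798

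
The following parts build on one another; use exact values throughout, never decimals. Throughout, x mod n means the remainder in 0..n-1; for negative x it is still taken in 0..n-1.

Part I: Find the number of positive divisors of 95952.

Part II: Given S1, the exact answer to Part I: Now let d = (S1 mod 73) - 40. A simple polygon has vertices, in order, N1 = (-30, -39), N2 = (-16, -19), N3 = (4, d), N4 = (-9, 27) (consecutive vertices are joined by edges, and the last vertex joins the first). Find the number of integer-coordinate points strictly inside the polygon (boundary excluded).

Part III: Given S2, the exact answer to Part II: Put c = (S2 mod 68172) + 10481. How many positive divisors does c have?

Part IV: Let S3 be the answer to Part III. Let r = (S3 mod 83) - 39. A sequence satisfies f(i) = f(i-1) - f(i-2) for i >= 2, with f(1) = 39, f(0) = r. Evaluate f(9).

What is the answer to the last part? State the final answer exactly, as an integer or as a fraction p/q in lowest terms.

31

Part I: 95952 = 2^4 * 3 * 1999; number of divisors = (4+1) * (1+1) * (1+1) = 20; answer 20
Part II: S1 = 20; d = -20; cross terms: (-30*-19 - -16*-39)=-54, (-16*-20 - 4*-19)=396, (4*27 - -9*-20)=-72, (-9*-39 - -30*27)=1161; twice the area = |1431| = 1431; area = 1431/2; boundary points = 2 + 1 + 1 + 3 = 7; strictly interior points = area - boundary/2 + 1 = 713; answer 713
Part III: S2 = 713; c = 11194; 11194 = 2 * 29 * 193; number of divisors = (1+1) * (1+1) * (1+1) = 8; answer 8
Part IV: S3 = 8; r = -31; f(2) = 1*(39) - 1*(-31) = 70; iterating: f(2)=70, f(3)=31, f(4)=-39, f(5)=-70, f(6)=-31, f(7)=39, f(8)=70, f(9)=31; answer 31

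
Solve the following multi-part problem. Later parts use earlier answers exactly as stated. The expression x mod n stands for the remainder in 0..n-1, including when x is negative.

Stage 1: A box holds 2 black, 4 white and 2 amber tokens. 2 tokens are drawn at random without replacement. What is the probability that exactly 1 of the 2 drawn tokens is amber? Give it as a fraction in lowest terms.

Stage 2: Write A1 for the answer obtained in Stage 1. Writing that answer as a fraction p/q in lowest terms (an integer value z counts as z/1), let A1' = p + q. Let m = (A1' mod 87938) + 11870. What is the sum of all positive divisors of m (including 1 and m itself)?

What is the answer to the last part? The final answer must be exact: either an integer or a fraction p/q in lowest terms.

Stage 1: total draws C(8,2) = 28; favorable C(2,1)*C(6,1) = 12; P = 3/7; answer 3/7
Stage 2: A1 = 3/7; threaded value p + q = 10; m = 11880; 11880 = 2^3 * 3^3 * 5 * 11; sigma = (1 + 2 + 4 + 8) * (1 + 3 + 9 + 27) * (1 + 5) * (1 + 11) = 15 * 40 * 6 * 12 = 43200; answer 43200

43200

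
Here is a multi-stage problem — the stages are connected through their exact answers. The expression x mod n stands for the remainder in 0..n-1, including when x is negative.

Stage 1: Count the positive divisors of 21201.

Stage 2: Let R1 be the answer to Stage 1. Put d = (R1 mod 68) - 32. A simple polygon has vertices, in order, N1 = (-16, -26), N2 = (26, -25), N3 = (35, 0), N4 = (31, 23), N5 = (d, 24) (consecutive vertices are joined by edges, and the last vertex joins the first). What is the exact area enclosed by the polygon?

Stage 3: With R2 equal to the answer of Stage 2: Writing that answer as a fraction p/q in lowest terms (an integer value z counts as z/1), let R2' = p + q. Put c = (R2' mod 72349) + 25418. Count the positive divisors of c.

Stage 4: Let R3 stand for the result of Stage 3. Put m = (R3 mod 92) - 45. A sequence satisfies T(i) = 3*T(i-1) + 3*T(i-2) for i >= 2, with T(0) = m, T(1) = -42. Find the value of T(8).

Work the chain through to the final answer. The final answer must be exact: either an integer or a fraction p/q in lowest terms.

-693441

Stage 1: 21201 = 3 * 37 * 191; number of divisors = (1+1) * (1+1) * (1+1) = 8; answer 8
Stage 2: R1 = 8; d = -24; cross terms: (-16*-25 - 26*-26)=1076, (26*0 - 35*-25)=875, (35*23 - 31*0)=805, (31*24 - -24*23)=1296, (-24*-26 - -16*24)=1008; twice the area = |5060| = 5060; area = 2530; answer 2530
Stage 3: R2 = 2530; threaded value p + q = 2531; c = 27949; 27949 = 19 * 1471; number of divisors = (1+1) * (1+1) = 4; answer 4
Stage 4: R3 = 4; m = -41; T(2) = 3*(-42) + 3*(-41) = -249; iterating: T(2)=-249, T(3)=-873, T(4)=-3366, T(5)=-12717, T(6)=-48249, T(7)=-182898, T(8)=-693441; answer -693441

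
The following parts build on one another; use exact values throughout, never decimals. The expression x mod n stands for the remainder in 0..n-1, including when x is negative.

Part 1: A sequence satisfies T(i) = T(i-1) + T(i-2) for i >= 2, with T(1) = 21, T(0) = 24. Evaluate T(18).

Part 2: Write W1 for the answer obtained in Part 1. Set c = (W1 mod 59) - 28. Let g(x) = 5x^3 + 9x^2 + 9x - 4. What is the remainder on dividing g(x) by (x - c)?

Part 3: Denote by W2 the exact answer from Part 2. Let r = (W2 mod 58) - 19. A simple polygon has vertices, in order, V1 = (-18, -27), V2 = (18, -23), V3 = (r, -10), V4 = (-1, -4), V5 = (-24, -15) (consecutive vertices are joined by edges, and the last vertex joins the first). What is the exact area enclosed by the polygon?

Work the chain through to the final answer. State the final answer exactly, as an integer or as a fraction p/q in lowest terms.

Part 1: T(2) = 1*(21) + 1*(24) = 45; iterating: T(2)=45, T(3)=66, T(4)=111, T(5)=177, T(6)=288, T(7)=465, T(8)=753, T(9)=1218, T(10)=1971, T(11)=3189, T(12)=5160, T(13)=8349, T(14)=13509, T(15)=21858, T(16)=35367, T(17)=57225, T(18)=92592; answer 92592
Part 2: W1 = 92592; c = -7; remainder = value at the root: 5*(-7)^3 + 9*(-7)^2 + 9*(-7)^1 - 4 = (-1715) + (441) + (-63) + (-4) = -1341; answer -1341
Part 3: W2 = -1341; r = 32; cross terms: (-18*-23 - 18*-27)=900, (18*-10 - 32*-23)=556, (32*-4 - -1*-10)=-138, (-1*-15 - -24*-4)=-81, (-24*-27 - -18*-15)=378; twice the area = |1615| = 1615; area = 1615/2; answer 1615/2

1615/2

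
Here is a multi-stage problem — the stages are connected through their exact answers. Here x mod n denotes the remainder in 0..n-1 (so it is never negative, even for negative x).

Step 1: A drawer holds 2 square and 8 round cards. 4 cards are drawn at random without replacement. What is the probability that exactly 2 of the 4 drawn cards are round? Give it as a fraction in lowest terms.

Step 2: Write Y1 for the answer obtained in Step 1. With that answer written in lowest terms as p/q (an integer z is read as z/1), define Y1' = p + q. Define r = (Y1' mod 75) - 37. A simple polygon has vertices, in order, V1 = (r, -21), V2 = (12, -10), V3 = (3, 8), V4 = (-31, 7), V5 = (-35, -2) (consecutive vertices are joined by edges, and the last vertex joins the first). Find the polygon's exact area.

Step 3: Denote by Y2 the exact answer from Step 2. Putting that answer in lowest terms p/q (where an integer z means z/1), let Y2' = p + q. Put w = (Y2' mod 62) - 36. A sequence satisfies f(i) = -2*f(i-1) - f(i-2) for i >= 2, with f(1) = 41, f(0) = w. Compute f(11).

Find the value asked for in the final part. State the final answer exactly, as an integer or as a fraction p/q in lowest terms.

Step 1: total draws C(10,4) = 210; favorable C(8,2)*C(2,2) = 28; P = 2/15; answer 2/15
Step 2: Y1 = 2/15; threaded value p + q = 17; r = -20; cross terms: (-20*-10 - 12*-21)=452, (12*8 - 3*-10)=126, (3*7 - -31*8)=269, (-31*-2 - -35*7)=307, (-35*-21 - -20*-2)=695; twice the area = |1849| = 1849; area = 1849/2; answer 1849/2
Step 3: Y2 = 1849/2; threaded value p + q = 1851; w = 17; f(2) = -2*(41) - 1*(17) = -99; iterating: f(2)=-99, f(3)=157, f(4)=-215, f(5)=273, f(6)=-331, f(7)=389, f(8)=-447, f(9)=505, f(10)=-563, f(11)=621; answer 621

621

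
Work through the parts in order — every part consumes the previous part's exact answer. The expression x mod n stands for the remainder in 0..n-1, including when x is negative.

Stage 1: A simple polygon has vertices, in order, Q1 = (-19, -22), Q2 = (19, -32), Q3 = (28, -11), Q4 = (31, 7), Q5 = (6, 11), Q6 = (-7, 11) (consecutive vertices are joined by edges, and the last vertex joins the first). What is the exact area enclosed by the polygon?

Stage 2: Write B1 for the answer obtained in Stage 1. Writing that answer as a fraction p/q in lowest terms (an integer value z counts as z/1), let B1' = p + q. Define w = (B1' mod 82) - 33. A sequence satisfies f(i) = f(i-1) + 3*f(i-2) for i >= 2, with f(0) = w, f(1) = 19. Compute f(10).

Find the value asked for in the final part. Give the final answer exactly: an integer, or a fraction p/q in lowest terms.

Stage 1: cross terms: (-19*-32 - 19*-22)=1026, (19*-11 - 28*-32)=687, (28*7 - 31*-11)=537, (31*11 - 6*7)=299, (6*11 - -7*11)=143, (-7*-22 - -19*11)=363; twice the area = |3055| = 3055; area = 3055/2; answer 3055/2
Stage 2: B1 = 3055/2; threaded value p + q = 3057; w = -10; f(2) = 1*(19) + 3*(-10) = -11; iterating: f(2)=-11, f(3)=46, f(4)=13, f(5)=151, f(6)=190, f(7)=643, f(8)=1213, f(9)=3142, f(10)=6781; answer 6781

6781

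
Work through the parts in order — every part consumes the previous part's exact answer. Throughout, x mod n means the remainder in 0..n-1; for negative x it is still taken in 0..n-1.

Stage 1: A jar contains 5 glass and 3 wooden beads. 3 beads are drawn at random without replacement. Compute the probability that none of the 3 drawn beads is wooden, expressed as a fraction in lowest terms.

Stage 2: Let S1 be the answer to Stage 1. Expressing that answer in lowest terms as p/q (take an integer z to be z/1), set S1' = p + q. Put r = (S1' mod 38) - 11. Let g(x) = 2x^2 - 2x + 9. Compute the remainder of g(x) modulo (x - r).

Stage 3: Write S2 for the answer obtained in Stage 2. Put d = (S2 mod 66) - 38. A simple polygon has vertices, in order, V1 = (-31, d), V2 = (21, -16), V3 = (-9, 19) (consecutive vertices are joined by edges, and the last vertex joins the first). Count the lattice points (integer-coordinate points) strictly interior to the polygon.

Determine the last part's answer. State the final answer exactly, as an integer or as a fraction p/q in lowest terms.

Stage 1: total draws C(8,3) = 56; favorable C(5,3) = 10; P = 5/28; answer 5/28
Stage 2: S1 = 5/28; threaded value p + q = 33; r = 22; remainder = value at the root: 2*(22)^2 - 2*(22)^1 + 9 = (968) + (-44) + (9) = 933; answer 933
Stage 3: S2 = 933; d = -29; cross terms: (-31*-16 - 21*-29)=1105, (21*19 - -9*-16)=255, (-9*-29 - -31*19)=850; twice the area = |2210| = 2210; area = 1105; boundary points = 13 + 5 + 2 = 20; strictly interior points = area - boundary/2 + 1 = 1096; answer 1096

1096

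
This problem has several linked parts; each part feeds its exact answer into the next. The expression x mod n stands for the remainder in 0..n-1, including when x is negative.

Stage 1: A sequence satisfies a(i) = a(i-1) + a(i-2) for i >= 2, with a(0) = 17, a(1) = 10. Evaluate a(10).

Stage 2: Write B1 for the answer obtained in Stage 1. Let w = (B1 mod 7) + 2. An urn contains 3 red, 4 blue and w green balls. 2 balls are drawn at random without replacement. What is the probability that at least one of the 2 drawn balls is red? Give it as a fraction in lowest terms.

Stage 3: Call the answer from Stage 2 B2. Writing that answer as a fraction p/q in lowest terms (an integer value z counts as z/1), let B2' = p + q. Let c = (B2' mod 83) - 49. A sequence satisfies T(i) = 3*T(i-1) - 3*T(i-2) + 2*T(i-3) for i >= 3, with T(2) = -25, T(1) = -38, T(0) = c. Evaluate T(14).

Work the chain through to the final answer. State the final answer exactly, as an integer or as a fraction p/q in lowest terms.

-71005

Stage 1: a(2) = 1*(10) + 1*(17) = 27; iterating: a(2)=27, a(3)=37, a(4)=64, a(5)=101, a(6)=165, a(7)=266, a(8)=431, a(9)=697, a(10)=1128; answer 1128
Stage 2: B1 = 1128; w = 3; total draws C(10,2) = 45; complement C(7,2) = 21; favorable 45 - 21 = 24; P = 8/15; answer 8/15
Stage 3: B2 = 8/15; threaded value p + q = 23; c = -26; T(3) = 3*(-25) - 3*(-38) + 2*(-26) = -13; iterating: T(3)=-13, T(4)=-40, T(5)=-131, T(6)=-299, T(7)=-584, T(8)=-1117, T(9)=-2197, T(10)=-4408, T(11)=-8867, T(12)=-17771, T(13)=-35528, T(14)=-71005; answer -71005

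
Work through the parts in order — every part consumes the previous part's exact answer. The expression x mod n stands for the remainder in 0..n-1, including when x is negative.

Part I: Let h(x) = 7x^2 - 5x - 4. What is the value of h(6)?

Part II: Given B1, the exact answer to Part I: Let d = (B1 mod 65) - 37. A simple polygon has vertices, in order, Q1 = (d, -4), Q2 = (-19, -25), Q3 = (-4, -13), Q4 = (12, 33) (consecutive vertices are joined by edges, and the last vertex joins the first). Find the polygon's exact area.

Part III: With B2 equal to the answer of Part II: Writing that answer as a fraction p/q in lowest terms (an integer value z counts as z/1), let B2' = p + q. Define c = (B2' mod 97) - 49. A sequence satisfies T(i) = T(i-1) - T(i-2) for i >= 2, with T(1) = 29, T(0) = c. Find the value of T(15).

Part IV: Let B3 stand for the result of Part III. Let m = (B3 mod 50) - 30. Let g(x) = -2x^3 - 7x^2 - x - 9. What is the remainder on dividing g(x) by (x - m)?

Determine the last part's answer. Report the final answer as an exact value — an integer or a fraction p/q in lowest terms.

6407

Part I: 7*(6)^2 - 5*(6)^1 - 4 = (252) + (-30) + (-4) = 218; answer 218
Part II: B1 = 218; d = -14; cross terms: (-14*-25 - -19*-4)=274, (-19*-13 - -4*-25)=147, (-4*33 - 12*-13)=24, (12*-4 - -14*33)=414; twice the area = |859| = 859; area = 859/2; answer 859/2
Part III: B2 = 859/2; threaded value p + q = 861; c = 36; T(2) = 1*(29) - 1*(36) = -7; iterating: T(2)=-7, T(3)=-36, T(4)=-29, T(5)=7, T(6)=36, T(7)=29, T(8)=-7, T(9)=-36, T(10)=-29, T(11)=7, T(12)=36, T(13)=29, T(14)=-7, T(15)=-36; answer -36
Part IV: B3 = -36; m = -16; remainder = value at the root: -2*(-16)^3 - 7*(-16)^2 - 1*(-16)^1 - 9 = (8192) + (-1792) + (16) + (-9) = 6407; answer 6407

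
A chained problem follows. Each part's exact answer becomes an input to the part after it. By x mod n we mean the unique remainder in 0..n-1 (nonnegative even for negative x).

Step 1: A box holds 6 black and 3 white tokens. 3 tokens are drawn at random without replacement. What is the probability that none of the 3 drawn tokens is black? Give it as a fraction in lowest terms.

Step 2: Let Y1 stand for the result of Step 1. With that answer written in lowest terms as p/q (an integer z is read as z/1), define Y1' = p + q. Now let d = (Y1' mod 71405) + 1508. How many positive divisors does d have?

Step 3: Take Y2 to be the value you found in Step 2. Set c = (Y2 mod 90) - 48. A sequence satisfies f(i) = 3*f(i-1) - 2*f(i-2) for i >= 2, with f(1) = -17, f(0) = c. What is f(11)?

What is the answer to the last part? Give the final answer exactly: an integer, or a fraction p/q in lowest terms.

Step 1: total draws C(9,3) = 84; favorable C(3,3) = 1; P = 1/84; answer 1/84
Step 2: Y1 = 1/84; threaded value p + q = 85; d = 1593; 1593 = 3^3 * 59; number of divisors = (3+1) * (1+1) = 8; answer 8
Step 3: Y2 = 8; c = -40; f(2) = 3*(-17) - 2*(-40) = 29; iterating: f(2)=29, f(3)=121, f(4)=305, f(5)=673, f(6)=1409, f(7)=2881, f(8)=5825, f(9)=11713, f(10)=23489, f(11)=47041; answer 47041

47041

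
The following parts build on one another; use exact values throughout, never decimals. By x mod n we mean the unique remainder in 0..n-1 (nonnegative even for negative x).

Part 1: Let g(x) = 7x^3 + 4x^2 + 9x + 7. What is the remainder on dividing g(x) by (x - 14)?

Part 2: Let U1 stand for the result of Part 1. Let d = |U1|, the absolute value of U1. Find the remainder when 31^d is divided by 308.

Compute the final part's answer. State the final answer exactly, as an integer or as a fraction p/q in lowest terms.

199

Part 1: remainder = value at the root: 7*(14)^3 + 4*(14)^2 + 9*(14)^1 + 7 = (19208) + (784) + (126) + (7) = 20125; answer 20125
Part 2: U1 = 20125; d = 20125; squarings mod 308: 31^1=31, 31^2=37, 31^4=137, 31^8=289, 31^16=53, 31^32=37, 31^64=137, 31^128=289, 31^256=53, 31^512=37, 31^1024=137, 31^2048=289, 31^4096=53, 31^8192=37, 31^16384=137; 31^20125 = 31^1 * 31^4 * 31^8 * 31^16 * 31^128 * 31^512 * 31^1024 * 31^2048 * 31^16384 = 199 (mod 308); answer 199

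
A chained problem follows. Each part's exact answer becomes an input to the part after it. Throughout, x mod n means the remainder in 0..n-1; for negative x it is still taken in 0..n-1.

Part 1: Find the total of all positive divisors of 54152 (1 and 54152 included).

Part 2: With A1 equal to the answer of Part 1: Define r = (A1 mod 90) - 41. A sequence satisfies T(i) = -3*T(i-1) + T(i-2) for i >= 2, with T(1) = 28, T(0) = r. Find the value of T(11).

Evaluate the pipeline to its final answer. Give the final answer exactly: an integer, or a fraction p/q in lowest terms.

3147565

Part 1: 54152 = 2^3 * 7 * 967; sigma = (1 + 2 + 4 + 8) * (1 + 7) * (1 + 967) = 15 * 8 * 968 = 116160; answer 116160
Part 2: A1 = 116160; r = 19; T(2) = -3*(28) + 1*(19) = -65; iterating: T(2)=-65, T(3)=223, T(4)=-734, T(5)=2425, T(6)=-8009, T(7)=26452, T(8)=-87365, T(9)=288547, T(10)=-953006, T(11)=3147565; answer 3147565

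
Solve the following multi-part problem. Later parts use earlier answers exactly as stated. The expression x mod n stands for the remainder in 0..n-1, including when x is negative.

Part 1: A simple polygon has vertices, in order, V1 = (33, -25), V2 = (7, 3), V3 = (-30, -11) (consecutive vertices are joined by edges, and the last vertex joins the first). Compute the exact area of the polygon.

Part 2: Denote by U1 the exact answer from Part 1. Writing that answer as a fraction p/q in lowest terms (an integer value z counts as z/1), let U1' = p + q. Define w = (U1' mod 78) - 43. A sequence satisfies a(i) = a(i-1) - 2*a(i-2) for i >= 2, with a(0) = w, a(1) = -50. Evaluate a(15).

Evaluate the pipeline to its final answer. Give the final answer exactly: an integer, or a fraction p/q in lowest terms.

10638

Part 1: cross terms: (33*3 - 7*-25)=274, (7*-11 - -30*3)=13, (-30*-25 - 33*-11)=1113; twice the area = |1400| = 1400; area = 700; answer 700
Part 2: U1 = 700; threaded value p + q = 701; w = 34; a(2) = 1*(-50) - 2*(34) = -118; iterating: a(2)=-118, a(3)=-18, a(4)=218, a(5)=254, a(6)=-182, a(7)=-690, a(8)=-326, a(9)=1054, a(10)=1706, a(11)=-402, a(12)=-3814, a(13)=-3010, a(14)=4618, a(15)=10638; answer 10638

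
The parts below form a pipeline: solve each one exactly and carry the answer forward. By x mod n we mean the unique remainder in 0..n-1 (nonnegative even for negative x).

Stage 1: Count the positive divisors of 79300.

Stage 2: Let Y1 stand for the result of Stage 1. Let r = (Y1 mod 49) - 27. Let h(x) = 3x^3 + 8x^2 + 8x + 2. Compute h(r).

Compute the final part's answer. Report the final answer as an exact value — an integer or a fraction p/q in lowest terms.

2909

Stage 1: 79300 = 2^2 * 5^2 * 13 * 61; number of divisors = (2+1) * (2+1) * (1+1) * (1+1) = 36; answer 36
Stage 2: Y1 = 36; r = 9; 3*(9)^3 + 8*(9)^2 + 8*(9)^1 + 2 = (2187) + (648) + (72) + (2) = 2909; answer 2909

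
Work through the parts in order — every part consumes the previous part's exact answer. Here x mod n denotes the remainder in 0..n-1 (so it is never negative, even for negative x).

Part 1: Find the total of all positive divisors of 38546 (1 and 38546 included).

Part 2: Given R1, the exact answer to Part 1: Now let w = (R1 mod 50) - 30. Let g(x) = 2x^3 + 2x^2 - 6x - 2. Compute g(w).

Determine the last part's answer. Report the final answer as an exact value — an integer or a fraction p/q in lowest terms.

-850

Part 1: 38546 = 2 * 19273; sigma = (1 + 2) * (1 + 19273) = 3 * 19274 = 57822; answer 57822
Part 2: R1 = 57822; w = -8; 2*(-8)^3 + 2*(-8)^2 - 6*(-8)^1 - 2 = (-1024) + (128) + (48) + (-2) = -850; answer -850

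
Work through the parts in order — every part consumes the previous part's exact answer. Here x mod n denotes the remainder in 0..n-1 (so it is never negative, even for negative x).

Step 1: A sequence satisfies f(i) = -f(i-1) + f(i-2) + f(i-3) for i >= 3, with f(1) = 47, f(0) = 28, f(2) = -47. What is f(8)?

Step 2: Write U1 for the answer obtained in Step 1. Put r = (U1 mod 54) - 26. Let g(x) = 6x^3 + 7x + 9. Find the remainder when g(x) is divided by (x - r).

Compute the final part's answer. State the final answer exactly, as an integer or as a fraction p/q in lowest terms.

105647

Step 1: f(3) = -1*(-47) + 1*(47) + 1*(28) = 122; iterating: f(3)=122, f(4)=-122, f(5)=197, f(6)=-197, f(7)=272, f(8)=-272; answer -272
Step 2: U1 = -272; r = 26; remainder = value at the root: 6*(26)^3 + 7*(26)^1 + 9 = (105456) + (182) + (9) = 105647; answer 105647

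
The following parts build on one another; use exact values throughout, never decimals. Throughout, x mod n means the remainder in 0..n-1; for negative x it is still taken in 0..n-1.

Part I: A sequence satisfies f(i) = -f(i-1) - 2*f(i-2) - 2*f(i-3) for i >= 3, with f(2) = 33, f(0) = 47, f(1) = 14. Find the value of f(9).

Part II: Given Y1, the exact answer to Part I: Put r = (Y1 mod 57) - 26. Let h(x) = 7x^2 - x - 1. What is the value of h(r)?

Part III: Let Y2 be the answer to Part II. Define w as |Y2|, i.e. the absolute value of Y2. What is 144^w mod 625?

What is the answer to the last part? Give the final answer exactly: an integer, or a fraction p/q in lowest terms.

29

Part I: f(3) = -1*(33) - 2*(14) - 2*(47) = -155; iterating: f(3)=-155, f(4)=61, f(5)=183, f(6)=5, f(7)=-493, f(8)=117, f(9)=859; answer 859
Part II: Y1 = 859; r = -22; 7*(-22)^2 - 1*(-22)^1 - 1 = (3388) + (22) + (-1) = 3409; answer 3409
Part III: Y2 = 3409; w = 3409; squarings mod 625: 144^1=144, 144^2=111, 144^4=446, 144^8=166, 144^16=56, 144^32=11, 144^64=121, 144^128=266, 144^256=131, 144^512=286, 144^1024=546, 144^2048=616; 144^3409 = 144^1 * 144^16 * 144^64 * 144^256 * 144^1024 * 144^2048 = 29 (mod 625); answer 29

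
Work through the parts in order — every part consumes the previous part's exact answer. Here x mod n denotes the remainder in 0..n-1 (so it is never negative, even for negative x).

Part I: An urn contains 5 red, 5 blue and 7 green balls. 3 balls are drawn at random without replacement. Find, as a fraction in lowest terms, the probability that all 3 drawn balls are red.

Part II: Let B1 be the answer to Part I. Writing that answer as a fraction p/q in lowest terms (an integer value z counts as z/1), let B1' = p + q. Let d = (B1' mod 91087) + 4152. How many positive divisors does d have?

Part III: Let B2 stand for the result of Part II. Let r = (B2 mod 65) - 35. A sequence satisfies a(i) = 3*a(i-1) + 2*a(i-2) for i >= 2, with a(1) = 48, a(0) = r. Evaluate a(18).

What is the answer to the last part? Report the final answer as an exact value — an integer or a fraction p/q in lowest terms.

72343109174

Part I: total draws C(17,3) = 680; favorable C(5,3) = 10; P = 1/68; answer 1/68
Part II: B1 = 1/68; threaded value p + q = 69; d = 4221; 4221 = 3^2 * 7 * 67; number of divisors = (2+1) * (1+1) * (1+1) = 12; answer 12
Part III: B2 = 12; r = -23; a(2) = 3*(48) + 2*(-23) = 98; iterating: a(2)=98, a(3)=390, a(4)=1366, a(5)=4878, a(6)=17366, a(7)=61854, a(8)=220294, a(9)=784590, a(10)=2794358, a(11)=9952254, a(12)=35445478, a(13)=126240942, a(14)=449613782, a(15)=1601323230, a(16)=5703197254, a(17)=20312238222, a(18)=72343109174; answer 72343109174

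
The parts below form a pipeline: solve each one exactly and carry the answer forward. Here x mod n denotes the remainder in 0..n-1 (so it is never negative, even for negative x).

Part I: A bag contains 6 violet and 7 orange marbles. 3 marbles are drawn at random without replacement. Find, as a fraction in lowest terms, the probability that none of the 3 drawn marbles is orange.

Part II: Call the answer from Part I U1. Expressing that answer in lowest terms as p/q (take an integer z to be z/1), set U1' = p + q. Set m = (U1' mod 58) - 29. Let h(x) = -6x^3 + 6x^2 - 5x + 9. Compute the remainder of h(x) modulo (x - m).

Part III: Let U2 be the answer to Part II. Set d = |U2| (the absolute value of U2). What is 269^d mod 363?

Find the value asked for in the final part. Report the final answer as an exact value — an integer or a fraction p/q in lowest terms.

Part I: total draws C(13,3) = 286; favorable C(6,3) = 20; P = 10/143; answer 10/143
Part II: U1 = 10/143; threaded value p + q = 153; m = 8; remainder = value at the root: -6*(8)^3 + 6*(8)^2 - 5*(8)^1 + 9 = (-3072) + (384) + (-40) + (9) = -2719; answer -2719
Part III: U2 = -2719; d = 2719; squarings mod 363: 269^1=269, 269^2=124, 269^4=130, 269^8=202, 269^16=148, 269^32=124, 269^64=130, 269^128=202, 269^256=148, 269^512=124, 269^1024=130, 269^2048=202; 269^2719 = 269^1 * 269^2 * 269^4 * 269^8 * 269^16 * 269^128 * 269^512 * 269^2048 = 251 (mod 363); answer 251

251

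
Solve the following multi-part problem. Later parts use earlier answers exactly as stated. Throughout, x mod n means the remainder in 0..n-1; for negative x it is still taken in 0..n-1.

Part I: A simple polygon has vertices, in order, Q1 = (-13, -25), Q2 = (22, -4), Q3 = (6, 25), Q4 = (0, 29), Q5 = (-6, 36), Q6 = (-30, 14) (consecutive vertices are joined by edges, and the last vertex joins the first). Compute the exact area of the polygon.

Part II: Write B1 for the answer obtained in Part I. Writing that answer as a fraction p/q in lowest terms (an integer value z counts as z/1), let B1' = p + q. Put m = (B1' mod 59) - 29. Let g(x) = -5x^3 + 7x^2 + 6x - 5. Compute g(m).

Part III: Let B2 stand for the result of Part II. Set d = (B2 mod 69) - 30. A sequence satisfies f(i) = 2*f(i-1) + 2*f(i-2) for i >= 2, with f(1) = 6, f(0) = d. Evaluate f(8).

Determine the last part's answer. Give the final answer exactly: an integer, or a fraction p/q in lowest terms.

Part I: cross terms: (-13*-4 - 22*-25)=602, (22*25 - 6*-4)=574, (6*29 - 0*25)=174, (0*36 - -6*29)=174, (-6*14 - -30*36)=996, (-30*-25 - -13*14)=932; twice the area = |3452| = 3452; area = 1726; answer 1726
Part II: B1 = 1726; threaded value p + q = 1727; m = -13; -5*(-13)^3 + 7*(-13)^2 + 6*(-13)^1 - 5 = (10985) + (1183) + (-78) + (-5) = 12085; answer 12085
Part III: B2 = 12085; d = -20; f(2) = 2*(6) + 2*(-20) = -28; iterating: f(2)=-28, f(3)=-44, f(4)=-144, f(5)=-376, f(6)=-1040, f(7)=-2832, f(8)=-7744; answer -7744

-7744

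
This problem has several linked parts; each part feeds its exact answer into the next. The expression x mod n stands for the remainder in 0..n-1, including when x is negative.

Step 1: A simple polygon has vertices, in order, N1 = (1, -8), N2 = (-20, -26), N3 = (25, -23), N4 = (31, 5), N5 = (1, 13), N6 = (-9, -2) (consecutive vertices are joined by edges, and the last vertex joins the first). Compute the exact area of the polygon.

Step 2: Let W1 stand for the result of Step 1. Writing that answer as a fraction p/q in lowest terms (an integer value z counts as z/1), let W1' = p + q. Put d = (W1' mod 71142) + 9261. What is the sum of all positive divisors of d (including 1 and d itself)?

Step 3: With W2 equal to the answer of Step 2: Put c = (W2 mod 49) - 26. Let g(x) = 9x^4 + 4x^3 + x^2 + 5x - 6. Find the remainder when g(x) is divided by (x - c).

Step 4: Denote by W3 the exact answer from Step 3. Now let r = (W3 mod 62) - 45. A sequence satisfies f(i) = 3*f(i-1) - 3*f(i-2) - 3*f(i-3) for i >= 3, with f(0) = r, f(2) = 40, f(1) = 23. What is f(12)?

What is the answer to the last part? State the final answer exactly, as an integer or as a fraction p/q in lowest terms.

103599

Step 1: cross terms: (1*-26 - -20*-8)=-186, (-20*-23 - 25*-26)=1110, (25*5 - 31*-23)=838, (31*13 - 1*5)=398, (1*-2 - -9*13)=115, (-9*-8 - 1*-2)=74; twice the area = |2349| = 2349; area = 2349/2; answer 2349/2
Step 2: W1 = 2349/2; threaded value p + q = 2351; d = 11612; 11612 = 2^2 * 2903; sigma = (1 + 2 + 4) * (1 + 2903) = 7 * 2904 = 20328; answer 20328
Step 3: W2 = 20328; c = 16; remainder = value at the root: 9*(16)^4 + 4*(16)^3 + 1*(16)^2 + 5*(16)^1 - 6 = (589824) + (16384) + (256) + (80) + (-6) = 606538; answer 606538
Step 4: W3 = 606538; r = 9; f(3) = 3*(40) - 3*(23) - 3*(9) = 24; iterating: f(3)=24, f(4)=-117, f(5)=-543, f(6)=-1350, f(7)=-2070, f(8)=-531, f(9)=8667, f(10)=33804, f(11)=77004, f(12)=103599; answer 103599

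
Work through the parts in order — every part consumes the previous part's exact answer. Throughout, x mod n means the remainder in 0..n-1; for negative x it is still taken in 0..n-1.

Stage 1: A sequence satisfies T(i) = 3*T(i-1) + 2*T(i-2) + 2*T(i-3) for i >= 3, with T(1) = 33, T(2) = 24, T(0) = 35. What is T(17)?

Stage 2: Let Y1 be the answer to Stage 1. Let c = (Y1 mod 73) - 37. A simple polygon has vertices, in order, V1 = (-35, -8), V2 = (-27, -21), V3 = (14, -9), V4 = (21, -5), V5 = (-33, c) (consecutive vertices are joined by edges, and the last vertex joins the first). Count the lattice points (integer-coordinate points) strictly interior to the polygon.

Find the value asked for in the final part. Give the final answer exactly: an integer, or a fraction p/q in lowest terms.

Stage 1: T(3) = 3*(24) + 2*(33) + 2*(35) = 208; iterating: T(3)=208, T(4)=738, T(5)=2678, T(6)=9926, T(7)=36610, T(8)=135038, T(9)=498186, T(10)=1837854, T(11)=6780010, T(12)=25012110, T(13)=92272058, T(14)=340400414, T(15)=1255769578, T(16)=4632653678, T(17)=17090301018; answer 17090301018
Stage 2: Y1 = 17090301018; c = 5; cross terms: (-35*-21 - -27*-8)=519, (-27*-9 - 14*-21)=537, (14*-5 - 21*-9)=119, (21*5 - -33*-5)=-60, (-33*-8 - -35*5)=439; twice the area = |1554| = 1554; area = 777; boundary points = 1 + 1 + 1 + 2 + 1 = 6; strictly interior points = area - boundary/2 + 1 = 775; answer 775

775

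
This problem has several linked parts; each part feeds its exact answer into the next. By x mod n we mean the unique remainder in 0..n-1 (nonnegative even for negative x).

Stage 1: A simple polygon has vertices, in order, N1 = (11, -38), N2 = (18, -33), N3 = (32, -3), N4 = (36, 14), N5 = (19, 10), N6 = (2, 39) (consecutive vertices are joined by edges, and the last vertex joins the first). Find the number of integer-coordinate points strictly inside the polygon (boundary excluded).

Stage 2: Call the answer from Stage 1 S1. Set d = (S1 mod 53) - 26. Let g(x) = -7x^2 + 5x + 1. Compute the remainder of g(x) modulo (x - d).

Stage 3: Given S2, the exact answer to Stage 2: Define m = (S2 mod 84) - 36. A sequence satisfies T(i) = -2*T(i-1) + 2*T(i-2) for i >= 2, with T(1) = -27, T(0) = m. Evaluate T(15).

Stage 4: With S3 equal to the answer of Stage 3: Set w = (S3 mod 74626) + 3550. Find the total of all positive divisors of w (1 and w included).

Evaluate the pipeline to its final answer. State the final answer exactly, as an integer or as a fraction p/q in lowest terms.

99568

Stage 1: cross terms: (11*-33 - 18*-38)=321, (18*-3 - 32*-33)=1002, (32*14 - 36*-3)=556, (36*10 - 19*14)=94, (19*39 - 2*10)=721, (2*-38 - 11*39)=-505; twice the area = |2189| = 2189; area = 2189/2; boundary points = 1 + 2 + 1 + 1 + 1 + 1 = 7; strictly interior points = area - boundary/2 + 1 = 1092; answer 1092
Stage 2: S1 = 1092; d = 6; remainder = value at the root: -7*(6)^2 + 5*(6)^1 + 1 = (-252) + (30) + (1) = -221; answer -221
Stage 3: S2 = -221; m = -5; T(2) = -2*(-27) + 2*(-5) = 44; iterating: T(2)=44, T(3)=-142, T(4)=372, T(5)=-1028, T(6)=2800, T(7)=-7656, T(8)=20912, T(9)=-57136, T(10)=156096, T(11)=-426464, T(12)=1165120, T(13)=-3183168, T(14)=8696576, T(15)=-23759488; answer -23759488
Stage 4: S3 = -23759488; w = 49756; 49756 = 2^2 * 7 * 1777; sigma = (1 + 2 + 4) * (1 + 7) * (1 + 1777) = 7 * 8 * 1778 = 99568; answer 99568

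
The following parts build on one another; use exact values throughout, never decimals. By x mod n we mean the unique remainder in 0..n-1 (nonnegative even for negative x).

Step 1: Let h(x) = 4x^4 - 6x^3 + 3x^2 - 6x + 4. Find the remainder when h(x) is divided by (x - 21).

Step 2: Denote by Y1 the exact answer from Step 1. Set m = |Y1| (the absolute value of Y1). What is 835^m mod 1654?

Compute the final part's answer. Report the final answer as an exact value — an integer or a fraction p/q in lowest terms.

Step 1: remainder = value at the root: 4*(21)^4 - 6*(21)^3 + 3*(21)^2 - 6*(21)^1 + 4 = (777924) + (-55566) + (1323) + (-126) + (4) = 723559; answer 723559
Step 2: Y1 = 723559; m = 723559; squarings mod 1654: 835^1=835, 835^2=891, 835^4=1615, 835^8=1521, 835^16=1149, 835^32=309, 835^64=1203, 835^128=1613, 835^256=27, 835^512=729, 835^1024=507, 835^2048=679, 835^4096=1229, 835^8192=339, 835^16384=795, 835^32768=197, 835^65536=767, 835^131072=1119, 835^262144=83, 835^524288=273; 835^723559 = 835^1 * 835^2 * 835^4 * 835^32 * 835^64 * 835^512 * 835^2048 * 835^65536 * 835^131072 * 835^524288 = 975 (mod 1654); answer 975

975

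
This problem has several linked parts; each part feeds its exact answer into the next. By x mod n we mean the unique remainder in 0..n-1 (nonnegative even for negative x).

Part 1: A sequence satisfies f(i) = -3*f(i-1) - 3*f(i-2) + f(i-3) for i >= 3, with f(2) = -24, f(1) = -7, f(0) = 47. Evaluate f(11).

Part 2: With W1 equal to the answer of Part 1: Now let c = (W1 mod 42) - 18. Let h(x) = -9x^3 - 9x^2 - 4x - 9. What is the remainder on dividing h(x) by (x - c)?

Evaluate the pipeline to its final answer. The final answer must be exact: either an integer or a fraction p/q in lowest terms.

1635

Part 1: f(3) = -3*(-24) - 3*(-7) + 1*(47) = 140; iterating: f(3)=140, f(4)=-355, f(5)=621, f(6)=-658, f(7)=-244, f(8)=3327, f(9)=-9907, f(10)=19496, f(11)=-25440; answer -25440
Part 2: W1 = -25440; c = -6; remainder = value at the root: -9*(-6)^3 - 9*(-6)^2 - 4*(-6)^1 - 9 = (1944) + (-324) + (24) + (-9) = 1635; answer 1635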